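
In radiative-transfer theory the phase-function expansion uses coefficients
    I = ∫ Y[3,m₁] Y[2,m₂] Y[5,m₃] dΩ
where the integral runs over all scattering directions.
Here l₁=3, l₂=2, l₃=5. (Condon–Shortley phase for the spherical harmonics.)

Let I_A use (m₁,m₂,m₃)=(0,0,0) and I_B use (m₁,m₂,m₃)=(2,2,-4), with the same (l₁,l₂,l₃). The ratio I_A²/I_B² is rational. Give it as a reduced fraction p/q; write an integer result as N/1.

l's match ⇒ only the (l;m) 3-j factors differ between A and B.
A: triangle coeff Δ(3,2,5) = 1/2310; Σ_t [0,0]: t=0:+1/144 = 1/144; (3j)²=10/231 [(3 2 5; 0 0 0)], sign=-1
B: triangle coeff Δ(3,2,5) = 1/2310; Σ_t [0,0]: t=0:+1/2880 = 1/2880; (3j)²=3/55 [(3 2 5; 2 2 -4)], sign=-1
I_A²/I_B² = (10/231)/(3/55) = 50/63

50/63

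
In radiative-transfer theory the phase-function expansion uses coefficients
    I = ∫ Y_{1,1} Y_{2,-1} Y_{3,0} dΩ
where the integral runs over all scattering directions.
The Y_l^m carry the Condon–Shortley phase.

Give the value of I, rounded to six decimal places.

0.143048

m-sum 0 ✓  L=6 even ✓  1≤3≤3 ✓
Π(2lᵢ+1) = 3×5×7 = 105
triangle coeff Δ(1,2,3) = 1/105
Σ_t [0,0]: t=0:+1/4 = 1/4
(3j)²=3/35 [(1 2 3; 0 0 0)], sign=-1
Σ_t [0,0]: t=0:+1/12 = 1/12
(3j)²=1/35 [(1 2 3; 1 -1 0)], sign=-1
⇒ 4πI² = 9/35
I = (+1)√(9/35/(4π)) = 0.14304817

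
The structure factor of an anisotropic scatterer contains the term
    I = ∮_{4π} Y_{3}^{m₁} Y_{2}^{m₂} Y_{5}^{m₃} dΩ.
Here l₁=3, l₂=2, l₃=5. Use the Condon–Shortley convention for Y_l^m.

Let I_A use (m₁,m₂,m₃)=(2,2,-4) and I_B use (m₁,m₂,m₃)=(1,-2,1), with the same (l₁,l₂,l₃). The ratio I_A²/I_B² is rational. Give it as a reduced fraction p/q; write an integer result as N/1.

42/5

Shared (l₁,l₂,l₃)=(3,2,5): N and (l;000)² cancel in I_A²/I_B².
A: Δ = 0!·6!·4!/11! = 1/2310; Racah Σ t=0..0: t=0:+1/2880 = 1/2880; ⇒ 3j(3 2 5; 2 2 -4)² = 3/55, sgn -1
B: Δ = 0!·6!·4!/11! = 1/2310; Racah Σ t=0..0: t=0:+1/1152 = 1/1152; ⇒ 3j(3 2 5; 1 -2 1)² = 1/154, sgn +1
I_A²/I_B² = (3/55)/(1/154) = 42/5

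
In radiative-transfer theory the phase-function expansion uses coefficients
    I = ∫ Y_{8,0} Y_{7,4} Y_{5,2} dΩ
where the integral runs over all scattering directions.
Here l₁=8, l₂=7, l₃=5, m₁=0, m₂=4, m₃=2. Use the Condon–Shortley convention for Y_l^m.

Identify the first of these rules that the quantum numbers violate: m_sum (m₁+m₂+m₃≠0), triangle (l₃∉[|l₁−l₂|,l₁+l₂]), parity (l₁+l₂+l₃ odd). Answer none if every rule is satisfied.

m₁+m₂+m₃ = 0 + 4 + 2 = 6  ✗
triangle: |8−7|=1 ≤ l₃=5 ≤ 8+7=15
parity: l₁+l₂+l₃ = 20 is even

m_sum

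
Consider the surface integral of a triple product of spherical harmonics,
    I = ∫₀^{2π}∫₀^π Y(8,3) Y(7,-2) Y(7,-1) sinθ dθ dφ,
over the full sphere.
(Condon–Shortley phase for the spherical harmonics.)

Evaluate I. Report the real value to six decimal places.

-0.059077

Checks pass: Σm=0; 22 even; l₃=7∈[1,15].
(2·8+1)(2·7+1)(2·7+1) = 3825
Δ: 8! 8! 6! / 23! → 1/22086194130
sum: t=1:−1/18289152000 t=2:+1/248832000 t=3:−1/24883200 t=4:+1/11943936 t=5:−1/24883200 t=6:+1/248832000 t=7:−1/18289152000 = 11/975421440
3j²(8 7 7; 0 0 0) = Δ·Π!·Σ² = 1750/289731  (sign -1)
sum: t=0:+1/3483648000 t=1:−1/139345920 t=2:+1/37324800 t=3:−1/49766400 t=4:+1/348364800 t=5:−1/20901888000 = 11/4180377600
3j²(8 7 7; 3 -2 -1) = Δ·Π!·Σ² = 550/289731  (sign +1)
combine: 4πI² = 3825·1750/289731·550/289731 = 24062500/548653937
take √, sign -1: I = -0.05907670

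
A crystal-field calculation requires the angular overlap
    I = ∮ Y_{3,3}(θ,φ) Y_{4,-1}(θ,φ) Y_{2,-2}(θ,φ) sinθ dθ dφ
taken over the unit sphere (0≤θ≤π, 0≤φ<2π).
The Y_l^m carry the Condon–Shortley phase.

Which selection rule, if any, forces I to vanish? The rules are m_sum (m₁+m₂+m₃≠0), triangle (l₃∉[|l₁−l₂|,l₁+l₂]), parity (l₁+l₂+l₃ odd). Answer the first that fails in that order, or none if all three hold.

Σmᵢ = 0  ✓
l₃∈[|l₁−l₂|,l₁+l₂]=[1,7], have l₃=2  ✓
Σlᵢ = 9 ⇒ odd  ✗

parity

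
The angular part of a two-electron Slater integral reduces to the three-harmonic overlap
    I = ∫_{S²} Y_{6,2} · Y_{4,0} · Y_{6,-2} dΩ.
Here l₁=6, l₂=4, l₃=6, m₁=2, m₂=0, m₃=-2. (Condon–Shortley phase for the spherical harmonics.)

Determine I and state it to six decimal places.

m-sum 0 ✓  L=16 even ✓  2≤6≤10 ✓
Π(2lᵢ+1) = 13×9×13 = 1521
triangle coeff Δ(6,4,6) = 1/15315300
Σ_t [0,4]: t=0:+1/829440 t=1:−1/25920 t=2:+1/9216 t=3:−1/25920 t=4:+1/829440 = 7/207360
(3j)²=28/2431 [(6 4 6; 0 0 0)], sign=+1
Σ_t [0,4]: t=0:+1/331776 t=1:−1/25920 t=2:+1/23040 t=3:−1/181440 t=4:+1/23224320 = 11/4644864
(3j)²=11/55692 [(6 4 6; 2 0 -2)], sign=+1
⇒ 4πI² = 1/289
I = (+1)√(1/289/(4π)) = 0.01659381

0.016594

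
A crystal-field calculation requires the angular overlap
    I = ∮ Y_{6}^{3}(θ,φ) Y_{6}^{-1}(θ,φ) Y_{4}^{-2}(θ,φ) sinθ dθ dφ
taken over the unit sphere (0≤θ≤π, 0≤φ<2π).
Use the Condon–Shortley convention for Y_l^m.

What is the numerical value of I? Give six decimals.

Rules hold: Σm=0, L=16 even, 0≤4≤12.
N = 13·13·9 = 1521
Δ = 8!·4!·4!/17! = 1/15315300
Racah Σ t=2..6: t=2:+1/829440 t=3:−1/25920 t=4:+1/9216 t=5:−1/25920 t=6:+1/829440 = 7/207360
⇒ 3j(6 6 4; 0 0 0)² = 28/2431, sgn +1
Racah Σ t=1..3: t=1:−1/483840 t=2:+1/51840 t=3:−1/69120 = 1/362880
⇒ 3j(6 6 4; 3 -1 -2)² = 16/17017, sgn +1
4πI² = N·(3j₀)²·(3jₘ)² = 576/34969
I = +1·√(0.0164717/4π) = 0.03620468

0.036205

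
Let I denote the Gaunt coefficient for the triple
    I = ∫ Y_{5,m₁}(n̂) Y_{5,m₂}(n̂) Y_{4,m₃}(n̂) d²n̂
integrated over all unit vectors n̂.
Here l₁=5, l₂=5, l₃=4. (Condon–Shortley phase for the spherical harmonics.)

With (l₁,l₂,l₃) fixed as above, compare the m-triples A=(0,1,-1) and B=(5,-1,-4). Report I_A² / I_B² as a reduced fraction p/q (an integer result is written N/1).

Same 5,5,4: normalisation and zero-m 3j drop out of the ratio.
A: Δ: 6! 4! 4! / 15! → 1/3153150; sum: t=2:+1/6912 t=3:−1/864 t=4:+1/1152 t=5:−1/17280 = -7/34560; 3j²(5 5 4; 0 1 -1) = Δ·Π!·Σ² = 1/429  (sign +1)
B: Δ: 6! 4! 4! / 15! → 1/3153150; sum: t=0:+1/414720 = 1/414720; 3j²(5 5 4; 5 -1 -4) = Δ·Π!·Σ² = 2/429  (sign +1)
I_A²/I_B² = (1/429)/(2/429) = 1/2

1/2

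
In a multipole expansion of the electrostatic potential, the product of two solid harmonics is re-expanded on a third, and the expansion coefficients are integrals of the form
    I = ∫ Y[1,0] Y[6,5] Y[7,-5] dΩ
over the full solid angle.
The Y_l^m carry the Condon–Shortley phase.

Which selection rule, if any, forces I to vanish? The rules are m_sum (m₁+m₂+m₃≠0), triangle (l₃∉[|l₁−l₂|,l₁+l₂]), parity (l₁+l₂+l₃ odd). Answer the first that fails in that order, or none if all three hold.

azimuthal sum: 0 + 5 − 5 = 0  ✓
5 ≤ 7 ≤ 7 (triangle on l)  ✓
L = 1 + 6 + 7 = 14 (even)  ✓

none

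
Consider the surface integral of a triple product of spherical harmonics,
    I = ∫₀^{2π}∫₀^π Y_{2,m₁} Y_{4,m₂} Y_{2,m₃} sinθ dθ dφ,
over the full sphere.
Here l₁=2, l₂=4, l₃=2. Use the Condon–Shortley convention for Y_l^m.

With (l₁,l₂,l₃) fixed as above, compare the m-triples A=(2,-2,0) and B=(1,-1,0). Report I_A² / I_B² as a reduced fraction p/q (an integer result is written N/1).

1/2

Same 2,4,2: normalisation and zero-m 3j drop out of the ratio.
A: Δ: 4! 0! 4! / 9! → 1/630; sum: t=0:+1/96 = 1/96; 3j²(2 4 2; 2 -2 0) = Δ·Π!·Σ² = 1/42  (sign +1)
B: Δ: 4! 0! 4! / 9! → 1/630; sum: t=1:−1/24 = -1/24; 3j²(2 4 2; 1 -1 0) = Δ·Π!·Σ² = 1/21  (sign -1)
I_A²/I_B² = (1/42)/(1/21) = 1/2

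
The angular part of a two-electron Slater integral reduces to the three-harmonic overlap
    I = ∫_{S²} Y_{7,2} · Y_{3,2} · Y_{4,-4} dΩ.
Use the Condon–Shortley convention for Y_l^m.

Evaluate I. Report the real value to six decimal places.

Rules hold: Σm=0, L=14 even, 4≤4≤10.
N = 15·7·9 = 945
Δ = 6!·8!·0!/15! = 1/45045
Racah Σ t=3..3: t=3:−1/20736 = -1/20736
⇒ 3j(7 3 4; 0 0 0)² = 35/1287, sgn -1
Racah Σ t=5..5: t=5:−1/4838400 = -1/4838400
⇒ 3j(7 3 4; 2 2 -4)² = 1/5005, sgn -1
4πI² = N·(3j₀)²·(3jₘ)² = 105/20449
I = +1·√(0.00513473/4π) = 0.02021407

0.020214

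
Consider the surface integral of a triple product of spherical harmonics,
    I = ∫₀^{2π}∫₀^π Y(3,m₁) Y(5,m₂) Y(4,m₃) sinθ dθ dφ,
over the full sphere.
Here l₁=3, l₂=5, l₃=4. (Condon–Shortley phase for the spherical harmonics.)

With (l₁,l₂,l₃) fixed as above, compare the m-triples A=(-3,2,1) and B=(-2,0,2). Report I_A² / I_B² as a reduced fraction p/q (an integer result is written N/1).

35/32

Same 3,5,4: normalisation and zero-m 3j drop out of the ratio.
A: Δ: 4! 2! 6! / 13! → 1/180180; sum: t=4:+1/1728 = 1/1728; 3j²(3 5 4; -3 2 1) = Δ·Π!·Σ² = 25/858  (sign -1)
B: Δ: 4! 2! 6! / 13! → 1/180180; sum: t=3:−1/576 t=4:+1/2880 = -1/720; 3j²(3 5 4; -2 0 2) = Δ·Π!·Σ² = 80/3003  (sign -1)
I_A²/I_B² = (25/858)/(80/3003) = 35/32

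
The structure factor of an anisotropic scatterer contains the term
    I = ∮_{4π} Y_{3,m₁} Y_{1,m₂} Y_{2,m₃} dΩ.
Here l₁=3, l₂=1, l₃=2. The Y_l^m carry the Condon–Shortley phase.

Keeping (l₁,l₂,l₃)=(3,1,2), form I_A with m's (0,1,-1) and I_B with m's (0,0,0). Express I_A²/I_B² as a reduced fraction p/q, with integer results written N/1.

l's match ⇒ only the (l;m) 3-j factors differ between A and B.
A: triangle coeff Δ(3,1,2) = 1/105; Σ_t [2,2]: t=2:+1/12 = 1/12; (3j)²=1/35 [(3 1 2; 0 1 -1)], sign=-1
B: triangle coeff Δ(3,1,2) = 1/105; Σ_t [1,1]: t=1:−1/4 = -1/4; (3j)²=3/35 [(3 1 2; 0 0 0)], sign=-1
I_A²/I_B² = (1/35)/(3/35) = 1/3

1/3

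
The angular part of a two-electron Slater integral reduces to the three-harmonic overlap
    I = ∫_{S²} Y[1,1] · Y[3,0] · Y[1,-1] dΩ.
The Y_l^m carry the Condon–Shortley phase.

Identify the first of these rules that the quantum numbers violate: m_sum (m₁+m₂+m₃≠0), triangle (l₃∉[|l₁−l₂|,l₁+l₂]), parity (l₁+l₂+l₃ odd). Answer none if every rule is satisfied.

triangle

m₁+m₂+m₃ = 1 + 0 − 1 = 0  ✓
triangle: |1−3|=2 ≤ l₃=1 ≤ 1+3=4  ✗
parity: l₁+l₂+l₃ = 5 is odd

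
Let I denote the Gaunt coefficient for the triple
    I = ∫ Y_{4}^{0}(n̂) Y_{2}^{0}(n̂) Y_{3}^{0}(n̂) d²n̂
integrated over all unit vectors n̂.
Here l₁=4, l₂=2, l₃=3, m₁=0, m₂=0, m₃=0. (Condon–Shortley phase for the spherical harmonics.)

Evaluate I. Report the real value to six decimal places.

l₁+l₂+l₃=9 is odd: 3j(l;000)=0 ⇒ I=0

0.000000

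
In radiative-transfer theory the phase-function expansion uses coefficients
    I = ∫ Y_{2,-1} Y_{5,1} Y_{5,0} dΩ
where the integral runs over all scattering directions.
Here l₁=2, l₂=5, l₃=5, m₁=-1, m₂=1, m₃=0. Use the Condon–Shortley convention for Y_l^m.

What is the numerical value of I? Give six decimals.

Checks pass: Σm=0; 12 even; l₃=5∈[3,7].
(2·2+1)(2·5+1)(2·5+1) = 605
Δ: 2! 2! 8! / 13! → 1/38610
sum: t=0:+1/2880 t=1:−1/576 t=2:+1/2880 = -1/960
3j²(2 5 5; 0 0 0) = Δ·Π!·Σ² = 10/429  (sign +1)
sum: t=1:−1/1440 t=2:+1/1152 = 1/5760
3j²(2 5 5; -1 1 0) = Δ·Π!·Σ² = 1/858  (sign -1)
combine: 4πI² = 605·10/429·1/858 = 25/1521
take √, sign -1: I = -0.03616600

-0.036166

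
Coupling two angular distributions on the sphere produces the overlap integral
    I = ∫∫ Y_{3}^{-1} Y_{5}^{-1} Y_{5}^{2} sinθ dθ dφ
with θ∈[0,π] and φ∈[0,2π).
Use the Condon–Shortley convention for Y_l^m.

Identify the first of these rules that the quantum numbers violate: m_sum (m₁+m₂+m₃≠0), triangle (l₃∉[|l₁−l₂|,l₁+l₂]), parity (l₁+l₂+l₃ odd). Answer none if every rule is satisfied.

azimuthal sum: -1 − 1 + 2 = 0  ✓
2 ≤ 5 ≤ 8 (triangle on l)  ✓
L = 3 + 5 + 5 = 13 (odd)  ✗

parity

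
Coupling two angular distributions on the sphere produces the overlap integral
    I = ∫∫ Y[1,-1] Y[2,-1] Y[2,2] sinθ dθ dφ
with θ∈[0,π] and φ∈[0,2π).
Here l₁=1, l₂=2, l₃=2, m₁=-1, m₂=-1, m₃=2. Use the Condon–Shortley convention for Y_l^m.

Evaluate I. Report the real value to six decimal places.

L=5 odd ⇒ parity kills the (l;000) factor ⇒ I = 0

0.000000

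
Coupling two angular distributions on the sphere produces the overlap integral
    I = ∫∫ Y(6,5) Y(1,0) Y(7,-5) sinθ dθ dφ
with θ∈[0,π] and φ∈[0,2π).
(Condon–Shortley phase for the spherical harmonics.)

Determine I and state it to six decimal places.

-0.171413

Checks pass: Σm=0; 14 even; l₃=7∈[5,7].
(2·6+1)(2·1+1)(2·7+1) = 585
Δ: 0! 12! 2! / 15! → 1/1365
sum: t=0:+1/518400 = 1/518400
3j²(6 1 7; 0 0 0) = Δ·Π!·Σ² = 7/195  (sign -1)
sum: t=0:+1/39916800 = 1/39916800
3j²(6 1 7; 5 0 -5) = Δ·Π!·Σ² = 8/455  (sign +1)
combine: 4πI² = 585·7/195·8/455 = 24/65
take √, sign -1: I = -0.17141310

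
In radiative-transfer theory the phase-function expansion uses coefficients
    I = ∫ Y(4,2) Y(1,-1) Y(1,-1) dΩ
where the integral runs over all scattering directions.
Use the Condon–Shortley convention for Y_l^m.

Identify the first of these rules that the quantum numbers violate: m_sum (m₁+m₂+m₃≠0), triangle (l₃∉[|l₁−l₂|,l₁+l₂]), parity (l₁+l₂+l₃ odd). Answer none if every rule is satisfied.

azimuthal sum: 2 − 1 − 1 = 0  ✓
3 ≤ 1 ≤ 5 (triangle on l)  ✗
L = 4 + 1 + 1 = 6 (even)

triangle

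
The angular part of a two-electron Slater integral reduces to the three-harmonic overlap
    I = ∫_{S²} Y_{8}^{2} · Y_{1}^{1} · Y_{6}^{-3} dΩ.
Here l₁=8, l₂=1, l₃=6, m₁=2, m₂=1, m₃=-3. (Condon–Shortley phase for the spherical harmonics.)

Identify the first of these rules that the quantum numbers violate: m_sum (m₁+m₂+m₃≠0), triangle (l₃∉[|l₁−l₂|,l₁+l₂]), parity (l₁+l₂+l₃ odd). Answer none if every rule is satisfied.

m₁+m₂+m₃ = 2 + 1 − 3 = 0  ✓
triangle: |8−1|=7 ≤ l₃=6 ≤ 8+1=9  ✗
parity: l₁+l₂+l₃ = 15 is odd

triangle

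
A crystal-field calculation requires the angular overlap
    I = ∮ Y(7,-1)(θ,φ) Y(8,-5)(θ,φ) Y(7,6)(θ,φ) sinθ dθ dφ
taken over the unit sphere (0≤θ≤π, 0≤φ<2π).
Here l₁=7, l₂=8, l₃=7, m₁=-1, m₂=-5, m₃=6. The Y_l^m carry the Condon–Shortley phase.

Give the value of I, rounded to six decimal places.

m-sum 0 ✓  L=22 even ✓  1≤7≤15 ✓
Π(2lᵢ+1) = 15×17×15 = 3825
triangle coeff Δ(7,8,7) = 1/22086194130
Σ_t [1,7]: t=1:−1/18289152000 t=2:+1/248832000 t=3:−1/24883200 t=4:+1/11943936 t=5:−1/24883200 t=6:+1/248832000 t=7:−1/18289152000 = 11/975421440
(3j)²=1750/289731 [(7 8 7; 0 0 0)], sign=-1
Σ_t [2,3]: t=2:+1/5225472000 t=3:−1/3483648000 = -1/10450944000
(3j)²=104/37145 [(7 8 7; -1 -5 6)], sign=+1
⇒ 4πI² = 210000/3246473
I = (-1)√(210000/3246473/(4π)) = -0.07174619

-0.071746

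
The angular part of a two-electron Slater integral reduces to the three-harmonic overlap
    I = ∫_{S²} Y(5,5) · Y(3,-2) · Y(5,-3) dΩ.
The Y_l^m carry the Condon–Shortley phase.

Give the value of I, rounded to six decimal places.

0.000000

L=13 odd ⇒ parity kills the (l;000) factor ⇒ I = 0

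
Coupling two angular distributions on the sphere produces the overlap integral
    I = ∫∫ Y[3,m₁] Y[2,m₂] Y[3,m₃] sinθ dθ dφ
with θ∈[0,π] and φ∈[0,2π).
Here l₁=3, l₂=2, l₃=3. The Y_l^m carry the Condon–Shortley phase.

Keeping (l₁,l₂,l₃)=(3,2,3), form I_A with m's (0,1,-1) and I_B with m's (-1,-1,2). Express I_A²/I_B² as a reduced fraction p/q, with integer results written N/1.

2/15

Shared (l₁,l₂,l₃)=(3,2,3): N and (l;000)² cancel in I_A²/I_B².
A: Δ = 2!·4!·2!/9! = 1/3780; Racah Σ t=1..2: t=1:−1/8 t=2:+1/12 = -1/24; ⇒ 3j(3 2 3; 0 1 -1)² = 1/210, sgn -1
B: Δ = 2!·4!·2!/9! = 1/3780; Racah Σ t=0..1: t=0:+1/48 t=1:−1/12 = -1/16; ⇒ 3j(3 2 3; -1 -1 2)² = 1/28, sgn +1
I_A²/I_B² = (1/210)/(1/28) = 2/15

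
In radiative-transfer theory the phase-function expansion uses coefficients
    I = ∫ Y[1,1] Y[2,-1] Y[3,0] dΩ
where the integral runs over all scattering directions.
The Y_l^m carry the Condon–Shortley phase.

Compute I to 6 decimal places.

Rules hold: Σm=0, L=6 even, 1≤3≤3.
N = 3·5·7 = 105
Δ = 0!·2!·4!/7! = 1/105
Racah Σ t=0..0: t=0:+1/4 = 1/4
⇒ 3j(1 2 3; 0 0 0)² = 3/35, sgn -1
Racah Σ t=0..0: t=0:+1/12 = 1/12
⇒ 3j(1 2 3; 1 -1 0)² = 1/35, sgn -1
4πI² = N·(3j₀)²·(3jₘ)² = 9/35
I = +1·√(0.257143/4π) = 0.14304817

0.143048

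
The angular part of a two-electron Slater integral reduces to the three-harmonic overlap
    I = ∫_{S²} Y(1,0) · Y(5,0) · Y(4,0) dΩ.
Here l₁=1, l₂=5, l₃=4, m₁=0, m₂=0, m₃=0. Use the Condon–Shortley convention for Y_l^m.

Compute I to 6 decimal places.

Checks pass: Σm=0; 10 even; l₃=4∈[4,6].
(2·1+1)(2·5+1)(2·4+1) = 297
Δ: 2! 0! 8! / 11! → 1/495
sum: t=1:−1/576 = -1/576
3j²(1 5 4; 0 0 0) = Δ·Π!·Σ² = 5/99  (sign -1)
(m-triple is (0,0,0) — same symbol as above.)
combine: 4πI² = 297·5/99·5/99 = 25/33
take √, sign +1: I = 0.24553200

0.245532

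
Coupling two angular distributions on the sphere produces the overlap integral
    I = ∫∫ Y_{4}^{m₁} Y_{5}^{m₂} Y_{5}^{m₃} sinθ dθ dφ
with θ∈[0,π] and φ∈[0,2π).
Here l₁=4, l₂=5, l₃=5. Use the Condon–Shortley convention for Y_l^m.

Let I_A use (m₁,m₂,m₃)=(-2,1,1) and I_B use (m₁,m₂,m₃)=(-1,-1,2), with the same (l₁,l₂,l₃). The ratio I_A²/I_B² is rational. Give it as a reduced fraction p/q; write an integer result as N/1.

Same 4,5,5: normalisation and zero-m 3j drop out of the ratio.
A: Δ: 4! 4! 6! / 15! → 1/3153150; sum: t=2:+1/4608 t=3:−1/1296 t=4:+1/4608 = -7/20736; 3j²(4 5 5; -2 1 1) = Δ·Π!·Σ² = 20/1287  (sign -1)
B: Δ: 4! 4! 6! / 15! → 1/3153150; sum: t=1:−1/5184 t=2:+1/1152 t=3:−1/2880 t=4:+1/103680 = 7/20736; 3j²(4 5 5; -1 -1 2) = Δ·Π!·Σ² = 35/2574  (sign -1)
I_A²/I_B² = (20/1287)/(35/2574) = 8/7

8/7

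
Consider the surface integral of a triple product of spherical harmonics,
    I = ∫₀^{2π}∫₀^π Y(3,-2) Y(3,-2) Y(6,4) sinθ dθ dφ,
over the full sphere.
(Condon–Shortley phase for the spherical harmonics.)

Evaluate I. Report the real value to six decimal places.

0.266131

Checks pass: Σm=0; 12 even; l₃=6∈[0,6].
(2·3+1)(2·3+1)(2·6+1) = 637
Δ: 0! 6! 6! / 13! → 1/12012
sum: t=0:+1/1296 = 1/1296
3j²(3 3 6; 0 0 0) = Δ·Π!·Σ² = 100/3003  (sign +1)
sum: t=0:+1/14400 = 1/14400
3j²(3 3 6; -2 -2 4) = Δ·Π!·Σ² = 6/143  (sign +1)
combine: 4πI² = 637·100/3003·6/143 = 1400/1573
take √, sign +1: I = 0.26613055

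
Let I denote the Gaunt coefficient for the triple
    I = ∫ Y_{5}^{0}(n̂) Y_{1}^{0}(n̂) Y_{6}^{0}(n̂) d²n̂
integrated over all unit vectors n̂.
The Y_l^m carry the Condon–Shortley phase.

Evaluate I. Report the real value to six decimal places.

Checks pass: Σm=0; 12 even; l₃=6∈[4,6].
(2·5+1)(2·1+1)(2·6+1) = 429
Δ: 0! 10! 2! / 13! → 1/858
sum: t=0:+1/14400 = 1/14400
3j²(5 1 6; 0 0 0) = Δ·Π!·Σ² = 6/143  (sign +1)
(m-triple is (0,0,0) — same symbol as above.)
combine: 4πI² = 429·6/143·6/143 = 108/143
take √, sign +1: I = 0.24515397

0.245154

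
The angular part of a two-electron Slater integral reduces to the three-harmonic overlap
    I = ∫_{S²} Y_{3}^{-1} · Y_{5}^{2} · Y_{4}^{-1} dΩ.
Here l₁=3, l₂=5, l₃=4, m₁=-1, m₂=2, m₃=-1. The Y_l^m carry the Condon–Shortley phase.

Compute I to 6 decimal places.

Rules hold: Σm=0, L=12 even, 2≤4≤8.
N = 7·11·9 = 693
Δ = 4!·2!·6!/13! = 1/180180
Racah Σ t=1..3: t=1:−1/576 t=2:+1/144 t=3:−1/576 = 1/288
⇒ 3j(3 5 4; 0 0 0)² = 20/1001, sgn +1
Racah Σ t=2..4: t=2:+1/960 t=3:−1/288 t=4:+1/1728 = -1/540
⇒ 3j(3 5 4; -1 2 -1)² = 128/6435, sgn +1
4πI² = N·(3j₀)²·(3jₘ)² = 512/1859
I = +1·√(0.275417/4π) = 0.14804384

0.148044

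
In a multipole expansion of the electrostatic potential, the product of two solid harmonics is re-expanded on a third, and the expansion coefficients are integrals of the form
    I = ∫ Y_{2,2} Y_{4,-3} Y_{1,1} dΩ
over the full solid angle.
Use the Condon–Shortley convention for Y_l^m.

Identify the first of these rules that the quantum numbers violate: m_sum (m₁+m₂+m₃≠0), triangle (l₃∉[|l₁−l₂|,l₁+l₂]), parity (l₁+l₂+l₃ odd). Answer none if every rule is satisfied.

triangle

azimuthal sum: 2 − 3 + 1 = 0  ✓
2 ≤ 1 ≤ 6 (triangle on l)  ✗
L = 2 + 4 + 1 = 7 (odd)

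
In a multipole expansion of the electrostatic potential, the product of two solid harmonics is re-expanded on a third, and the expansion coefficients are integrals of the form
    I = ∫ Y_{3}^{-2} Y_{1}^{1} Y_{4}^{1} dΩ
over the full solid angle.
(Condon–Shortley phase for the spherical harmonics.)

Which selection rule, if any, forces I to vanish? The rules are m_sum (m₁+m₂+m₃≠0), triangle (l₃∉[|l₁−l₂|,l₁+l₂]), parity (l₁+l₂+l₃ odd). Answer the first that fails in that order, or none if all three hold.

m₁+m₂+m₃ = -2 + 1 + 1 = 0  ✓
triangle: |3−1|=2 ≤ l₃=4 ≤ 3+1=4  ✓
parity: l₁+l₂+l₃ = 8 is even  ✓

none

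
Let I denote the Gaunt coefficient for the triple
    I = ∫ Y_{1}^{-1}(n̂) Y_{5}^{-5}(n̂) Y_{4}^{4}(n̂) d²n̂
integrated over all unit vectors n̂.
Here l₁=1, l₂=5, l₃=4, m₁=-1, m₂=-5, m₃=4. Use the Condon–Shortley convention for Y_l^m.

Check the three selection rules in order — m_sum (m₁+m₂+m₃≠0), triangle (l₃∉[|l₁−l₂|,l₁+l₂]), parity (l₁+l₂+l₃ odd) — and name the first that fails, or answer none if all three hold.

m₁+m₂+m₃ = -1 − 5 + 4 = -2  ✗
triangle: |1−5|=4 ≤ l₃=4 ≤ 1+5=6
parity: l₁+l₂+l₃ = 10 is even

m_sum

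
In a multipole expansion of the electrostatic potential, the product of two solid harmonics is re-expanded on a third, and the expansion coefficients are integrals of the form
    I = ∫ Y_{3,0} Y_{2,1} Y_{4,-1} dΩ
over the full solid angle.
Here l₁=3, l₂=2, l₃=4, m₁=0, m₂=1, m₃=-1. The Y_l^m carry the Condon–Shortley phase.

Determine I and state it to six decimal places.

0.000000

L=9 odd ⇒ parity kills the (l;000) factor ⇒ I = 0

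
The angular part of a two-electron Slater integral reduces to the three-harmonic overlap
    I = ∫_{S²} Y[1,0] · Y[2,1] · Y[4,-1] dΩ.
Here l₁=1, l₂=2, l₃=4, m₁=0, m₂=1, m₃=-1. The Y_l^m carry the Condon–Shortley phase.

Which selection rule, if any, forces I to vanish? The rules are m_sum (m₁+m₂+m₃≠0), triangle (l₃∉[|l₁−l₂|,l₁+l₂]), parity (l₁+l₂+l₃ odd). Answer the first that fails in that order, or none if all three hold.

m₁+m₂+m₃ = 0 + 1 − 1 = 0  ✓
triangle: |1−2|=1 ≤ l₃=4 ≤ 1+2=3  ✗
parity: l₁+l₂+l₃ = 7 is odd

triangle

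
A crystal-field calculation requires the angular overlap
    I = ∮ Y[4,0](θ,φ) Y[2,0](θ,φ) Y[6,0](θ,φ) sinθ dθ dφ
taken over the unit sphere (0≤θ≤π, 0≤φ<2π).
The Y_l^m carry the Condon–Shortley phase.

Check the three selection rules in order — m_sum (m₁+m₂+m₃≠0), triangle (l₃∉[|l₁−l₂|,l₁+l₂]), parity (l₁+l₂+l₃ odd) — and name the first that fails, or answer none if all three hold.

m₁+m₂+m₃ = 0 + 0 + 0 = 0  ✓
triangle: |4−2|=2 ≤ l₃=6 ≤ 4+2=6  ✓
parity: l₁+l₂+l₃ = 12 is even  ✓

none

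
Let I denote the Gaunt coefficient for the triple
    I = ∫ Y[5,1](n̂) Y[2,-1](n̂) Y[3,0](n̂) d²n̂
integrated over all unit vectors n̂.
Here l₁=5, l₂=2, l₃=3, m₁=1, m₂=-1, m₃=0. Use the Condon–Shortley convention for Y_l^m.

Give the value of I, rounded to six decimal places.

Rules hold: Σm=0, L=10 even, 3≤3≤7.
N = 11·5·7 = 385
Δ = 4!·6!·0!/11! = 1/2310
Racah Σ t=2..2: t=2:+1/144 = 1/144
⇒ 3j(5 2 3; 0 0 0)² = 10/231, sgn -1
Racah Σ t=1..1: t=1:−1/216 = -1/216
⇒ 3j(5 2 3; 1 -1 0)² = 8/231, sgn +1
4πI² = N·(3j₀)²·(3jₘ)² = 400/693
I = -1·√(0.577201/4π) = -0.21431790

-0.214318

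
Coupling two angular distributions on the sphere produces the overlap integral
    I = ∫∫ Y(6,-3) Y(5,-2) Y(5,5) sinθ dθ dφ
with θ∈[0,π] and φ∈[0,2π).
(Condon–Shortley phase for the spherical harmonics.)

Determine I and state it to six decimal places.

m-sum 0 ✓  L=16 even ✓  1≤5≤11 ✓
Π(2lᵢ+1) = 13×11×11 = 1573
triangle coeff Δ(6,5,5) = 1/28588560
Σ_t [1,5]: t=1:−1/345600 t=2:+1/13824 t=3:−1/5184 t=4:+1/13824 t=5:−1/345600 = -7/129600
(3j)²=80/7293 [(6 5 5; 0 0 0)], sign=+1
Σ_t [3,3]: t=3:−1/622080 = -1/622080
(3j)²=105/4862 [(6 5 5; -3 -2 5)], sign=-1
⇒ 4πI² = 1400/3757
I = (-1)√(1400/3757/(4π)) = -0.17220212

-0.172202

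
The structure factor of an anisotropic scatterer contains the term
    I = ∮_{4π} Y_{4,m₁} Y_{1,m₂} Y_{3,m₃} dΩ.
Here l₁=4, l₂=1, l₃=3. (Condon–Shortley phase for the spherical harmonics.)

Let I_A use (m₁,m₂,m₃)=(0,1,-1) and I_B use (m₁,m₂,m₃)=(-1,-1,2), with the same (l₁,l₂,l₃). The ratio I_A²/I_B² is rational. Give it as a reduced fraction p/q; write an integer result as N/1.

Same 4,1,3: normalisation and zero-m 3j drop out of the ratio.
A: Δ: 2! 6! 0! / 9! → 1/252; sum: t=2:+1/96 = 1/96; 3j²(4 1 3; 0 1 -1) = Δ·Π!·Σ² = 1/42  (sign +1)
B: Δ: 2! 6! 0! / 9! → 1/252; sum: t=0:+1/240 = 1/240; 3j²(4 1 3; -1 -1 2) = Δ·Π!·Σ² = 1/84  (sign -1)
I_A²/I_B² = (1/42)/(1/84) = 2/1

2/1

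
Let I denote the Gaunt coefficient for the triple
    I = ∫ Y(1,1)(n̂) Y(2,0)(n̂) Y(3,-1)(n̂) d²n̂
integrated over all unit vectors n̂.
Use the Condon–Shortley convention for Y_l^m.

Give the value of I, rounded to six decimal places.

-0.202301

m-sum 0 ✓  L=6 even ✓  1≤3≤3 ✓
Π(2lᵢ+1) = 3×5×7 = 105
triangle coeff Δ(1,2,3) = 1/105
Σ_t [0,0]: t=0:+1/4 = 1/4
(3j)²=3/35 [(1 2 3; 0 0 0)], sign=-1
Σ_t [0,0]: t=0:+1/8 = 1/8
(3j)²=2/35 [(1 2 3; 1 0 -1)], sign=+1
⇒ 4πI² = 18/35
I = (-1)√(18/35/(4π)) = -0.20230066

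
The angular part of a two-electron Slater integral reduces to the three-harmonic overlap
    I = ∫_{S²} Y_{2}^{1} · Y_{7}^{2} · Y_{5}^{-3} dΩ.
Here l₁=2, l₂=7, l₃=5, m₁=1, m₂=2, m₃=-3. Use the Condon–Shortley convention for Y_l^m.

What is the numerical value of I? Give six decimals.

0.107507

m-sum 0 ✓  L=14 even ✓  5≤5≤9 ✓
Π(2lᵢ+1) = 5×15×11 = 825
triangle coeff Δ(2,7,5) = 1/15015
Σ_t [2,2]: t=2:+1/57600 = 1/57600
(3j)²=21/715 [(2 7 5; 0 0 0)], sign=-1
Σ_t [1,1]: t=1:−1/483840 = -1/483840
(3j)²=6/1001 [(2 7 5; 1 2 -3)], sign=-1
⇒ 4πI² = 270/1859
I = (+1)√(270/1859/(4π)) = 0.10750713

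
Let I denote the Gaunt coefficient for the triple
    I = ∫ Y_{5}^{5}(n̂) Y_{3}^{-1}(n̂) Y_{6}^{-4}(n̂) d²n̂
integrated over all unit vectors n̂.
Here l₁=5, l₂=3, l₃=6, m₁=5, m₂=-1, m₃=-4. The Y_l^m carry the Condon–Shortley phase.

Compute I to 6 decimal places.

-0.152880

Rules hold: Σm=0, L=14 even, 2≤6≤8.
N = 11·7·13 = 1001
Δ = 2!·8!·4!/15! = 1/675675
Racah Σ t=0..2: t=0:+1/8640 t=1:−1/2304 t=2:+1/8640 = -7/34560
⇒ 3j(5 3 6; 0 0 0)² = 7/429, sgn -1
Racah Σ t=0..0: t=0:+1/322560 = 1/322560
⇒ 3j(5 3 6; 5 -1 -4)² = 18/1001, sgn +1
4πI² = N·(3j₀)²·(3jₘ)² = 42/143
I = -1·√(0.293706/4π) = -0.15288036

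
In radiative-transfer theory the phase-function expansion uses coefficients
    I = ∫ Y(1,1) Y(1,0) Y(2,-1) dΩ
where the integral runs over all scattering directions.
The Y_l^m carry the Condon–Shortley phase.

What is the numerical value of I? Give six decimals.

m-sum 0 ✓  L=4 even ✓  0≤2≤2 ✓
Π(2lᵢ+1) = 3×3×5 = 45
triangle coeff Δ(1,1,2) = 1/30
Σ_t [0,0]: t=0:+1/1 = 1/1
(3j)²=2/15 [(1 1 2; 0 0 0)], sign=+1
Σ_t [0,0]: t=0:+1/2 = 1/2
(3j)²=1/10 [(1 1 2; 1 0 -1)], sign=-1
⇒ 4πI² = 3/5
I = (-1)√(3/5/(4π)) = -0.21850969

-0.218510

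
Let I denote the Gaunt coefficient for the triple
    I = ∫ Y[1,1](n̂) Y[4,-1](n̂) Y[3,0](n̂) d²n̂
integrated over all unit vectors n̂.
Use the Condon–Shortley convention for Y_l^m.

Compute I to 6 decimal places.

m-sum 0 ✓  L=8 even ✓  3≤3≤5 ✓
Π(2lᵢ+1) = 3×9×7 = 189
triangle coeff Δ(1,4,3) = 1/252
Σ_t [1,1]: t=1:−1/36 = -1/36
(3j)²=4/63 [(1 4 3; 0 0 0)], sign=+1
Σ_t [0,0]: t=0:+1/72 = 1/72
(3j)²=5/126 [(1 4 3; 1 -1 0)], sign=-1
⇒ 4πI² = 10/21
I = (-1)√(10/21/(4π)) = -0.19466390

-0.194664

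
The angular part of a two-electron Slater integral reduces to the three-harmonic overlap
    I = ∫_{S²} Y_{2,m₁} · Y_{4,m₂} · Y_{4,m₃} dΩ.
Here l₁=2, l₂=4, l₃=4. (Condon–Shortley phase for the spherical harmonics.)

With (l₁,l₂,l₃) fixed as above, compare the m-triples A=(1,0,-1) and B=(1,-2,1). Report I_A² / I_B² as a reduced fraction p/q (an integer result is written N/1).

Same 2,4,4: normalisation and zero-m 3j drop out of the ratio.
A: Δ: 2! 2! 6! / 11! → 1/13860; sum: t=0:+1/96 t=1:−1/72 = -1/288; 3j²(2 4 4; 1 0 -1) = Δ·Π!·Σ² = 1/462  (sign +1)
B: Δ: 2! 2! 6! / 11! → 1/13860; sum: t=0:+1/96 t=1:−1/240 = 1/160; 3j²(2 4 4; 1 -2 1) = Δ·Π!·Σ² = 27/1540  (sign -1)
I_A²/I_B² = (1/462)/(27/1540) = 10/81

10/81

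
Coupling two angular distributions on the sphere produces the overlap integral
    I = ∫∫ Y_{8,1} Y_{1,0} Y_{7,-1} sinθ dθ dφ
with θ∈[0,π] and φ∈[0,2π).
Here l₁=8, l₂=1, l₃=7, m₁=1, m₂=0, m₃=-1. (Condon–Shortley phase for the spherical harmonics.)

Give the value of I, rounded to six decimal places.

Rules hold: Σm=0, L=16 even, 7≤7≤9.
N = 17·3·15 = 765
Δ = 2!·14!·0!/17! = 1/2040
Racah Σ t=1..1: t=1:−1/25401600 = -1/25401600
⇒ 3j(8 1 7; 0 0 0)² = 8/255, sgn +1
Racah Σ t=1..1: t=1:−1/29030400 = -1/29030400
⇒ 3j(8 1 7; 1 0 -1)² = 21/680, sgn -1
4πI² = N·(3j₀)²·(3jₘ)² = 63/85
I = -1·√(0.741176/4π) = -0.24285994

-0.242860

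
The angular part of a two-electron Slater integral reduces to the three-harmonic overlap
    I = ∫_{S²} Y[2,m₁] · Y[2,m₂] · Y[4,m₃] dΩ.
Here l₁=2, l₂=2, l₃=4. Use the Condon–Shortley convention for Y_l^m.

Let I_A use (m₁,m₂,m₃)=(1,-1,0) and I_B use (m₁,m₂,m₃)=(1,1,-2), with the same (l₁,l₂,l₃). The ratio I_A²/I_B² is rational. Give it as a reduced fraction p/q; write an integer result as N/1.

l's match ⇒ only the (l;m) 3-j factors differ between A and B.
A: triangle coeff Δ(2,2,4) = 1/630; Σ_t [0,0]: t=0:+1/36 = 1/36; (3j)²=8/315 [(2 2 4; 1 -1 0)], sign=+1
B: triangle coeff Δ(2,2,4) = 1/630; Σ_t [0,0]: t=0:+1/36 = 1/36; (3j)²=4/63 [(2 2 4; 1 1 -2)], sign=+1
I_A²/I_B² = (8/315)/(4/63) = 2/5

2/5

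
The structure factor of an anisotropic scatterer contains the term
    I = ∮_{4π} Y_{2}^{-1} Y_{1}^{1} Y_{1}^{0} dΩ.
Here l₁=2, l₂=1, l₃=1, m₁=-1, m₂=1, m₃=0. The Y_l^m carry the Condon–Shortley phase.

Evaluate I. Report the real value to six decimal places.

-0.218510

Checks pass: Σm=0; 4 even; l₃=1∈[1,3].
(2·2+1)(2·1+1)(2·1+1) = 45
Δ: 2! 2! 0! / 5! → 1/30
sum: t=1:−1/1 = -1/1
3j²(2 1 1; 0 0 0) = Δ·Π!·Σ² = 2/15  (sign +1)
sum: t=2:+1/2 = 1/2
3j²(2 1 1; -1 1 0) = Δ·Π!·Σ² = 1/10  (sign -1)
combine: 4πI² = 45·2/15·1/10 = 3/5
take √, sign -1: I = -0.21850969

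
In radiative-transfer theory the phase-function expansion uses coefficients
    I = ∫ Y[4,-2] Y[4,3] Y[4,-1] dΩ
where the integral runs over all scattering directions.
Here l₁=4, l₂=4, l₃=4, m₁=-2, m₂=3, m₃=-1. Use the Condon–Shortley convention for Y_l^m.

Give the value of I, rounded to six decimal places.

-0.063661

Rules hold: Σm=0, L=12 even, 0≤4≤8.
N = 9·9·9 = 729
Δ = 4!·4!·4!/13! = 1/450450
Racah Σ t=0..4: t=0:+1/13824 t=1:−1/216 t=2:+1/64 t=3:−1/216 t=4:+1/13824 = 5/768
⇒ 3j(4 4 4; 0 0 0)² = 18/1001, sgn +1
Racah Σ t=3..4: t=3:−1/864 t=4:+1/576 = 1/1728
⇒ 3j(4 4 4; -2 3 -1)² = 5/1287, sgn -1
4πI² = N·(3j₀)²·(3jₘ)² = 7290/143143
I = -1·√(0.0509281/4π) = -0.06366105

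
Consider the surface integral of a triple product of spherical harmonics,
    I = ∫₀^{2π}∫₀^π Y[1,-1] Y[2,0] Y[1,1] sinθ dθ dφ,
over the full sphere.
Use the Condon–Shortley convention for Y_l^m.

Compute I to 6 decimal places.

Checks pass: Σm=0; 4 even; l₃=1∈[1,3].
(2·1+1)(2·2+1)(2·1+1) = 45
Δ: 2! 0! 2! / 5! → 1/30
sum: t=1:−1/1 = -1/1
3j²(1 2 1; 0 0 0) = Δ·Π!·Σ² = 2/15  (sign +1)
sum: t=2:+1/4 = 1/4
3j²(1 2 1; -1 0 1) = Δ·Π!·Σ² = 1/30  (sign +1)
combine: 4πI² = 45·2/15·1/30 = 1/5
take √, sign +1: I = 0.12615663

0.126157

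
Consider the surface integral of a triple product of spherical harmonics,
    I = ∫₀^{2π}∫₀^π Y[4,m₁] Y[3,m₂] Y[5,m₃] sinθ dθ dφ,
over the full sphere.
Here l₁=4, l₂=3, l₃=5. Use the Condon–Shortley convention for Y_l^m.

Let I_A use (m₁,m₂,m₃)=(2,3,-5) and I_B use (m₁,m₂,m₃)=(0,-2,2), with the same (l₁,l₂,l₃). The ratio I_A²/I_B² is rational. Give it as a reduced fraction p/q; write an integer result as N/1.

Shared (l₁,l₂,l₃)=(4,3,5): N and (l;000)² cancel in I_A²/I_B².
A: Δ = 2!·6!·4!/13! = 1/180180; Racah Σ t=2..2: t=2:+1/34560 = 1/34560; ⇒ 3j(4 3 5; 2 3 -5)² = 5/286, sgn +1
B: Δ = 2!·6!·4!/13! = 1/180180; Racah Σ t=0..1: t=0:+1/576 t=1:−1/864 = 1/1728; ⇒ 3j(4 3 5; 0 -2 2)² = 5/1287, sgn -1
I_A²/I_B² = (5/286)/(5/1287) = 9/2

9/2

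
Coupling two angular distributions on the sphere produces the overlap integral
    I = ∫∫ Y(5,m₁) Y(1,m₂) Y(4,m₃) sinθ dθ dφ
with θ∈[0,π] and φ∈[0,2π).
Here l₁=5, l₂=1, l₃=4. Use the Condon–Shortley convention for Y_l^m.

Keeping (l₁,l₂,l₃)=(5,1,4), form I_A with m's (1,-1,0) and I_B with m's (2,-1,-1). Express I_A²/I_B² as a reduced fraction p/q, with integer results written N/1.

l's match ⇒ only the (l;m) 3-j factors differ between A and B.
A: triangle coeff Δ(5,1,4) = 1/495; Σ_t [0,0]: t=0:+1/1152 = 1/1152; (3j)²=1/33 [(5 1 4; 1 -1 0)], sign=+1
B: triangle coeff Δ(5,1,4) = 1/495; Σ_t [0,0]: t=0:+1/1440 = 1/1440; (3j)²=7/165 [(5 1 4; 2 -1 -1)], sign=-1
I_A²/I_B² = (1/33)/(7/165) = 5/7

5/7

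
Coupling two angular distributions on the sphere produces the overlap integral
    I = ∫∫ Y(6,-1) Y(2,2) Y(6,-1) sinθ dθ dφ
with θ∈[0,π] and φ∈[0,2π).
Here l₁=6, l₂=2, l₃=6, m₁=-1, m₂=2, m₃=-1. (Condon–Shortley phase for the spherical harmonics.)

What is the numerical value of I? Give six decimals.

0.196649

Rules hold: Σm=0, L=14 even, 4≤6≤8.
N = 13·5·13 = 845
Δ = 2!·10!·2!/15! = 1/90090
Racah Σ t=0..2: t=0:+1/69120 t=1:−1/14400 t=2:+1/69120 = -7/172800
⇒ 3j(6 2 6; 0 0 0)² = 14/715, sgn -1
Racah Σ t=2..2: t=2:+1/57600 = 1/57600
⇒ 3j(6 2 6; -1 2 -1)² = 21/715, sgn -1
4πI² = N·(3j₀)²·(3jₘ)² = 294/605
I = +1·√(0.48595/4π) = 0.19664868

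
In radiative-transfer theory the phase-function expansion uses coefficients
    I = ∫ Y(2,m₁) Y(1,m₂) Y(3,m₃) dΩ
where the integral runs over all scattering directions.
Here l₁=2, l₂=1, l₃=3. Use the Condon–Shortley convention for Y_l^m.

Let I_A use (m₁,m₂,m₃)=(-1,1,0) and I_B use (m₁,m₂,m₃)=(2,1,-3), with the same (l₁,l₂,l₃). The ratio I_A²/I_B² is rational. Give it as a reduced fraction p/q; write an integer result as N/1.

1/5

Shared (l₁,l₂,l₃)=(2,1,3): N and (l;000)² cancel in I_A²/I_B².
A: Δ = 0!·4!·2!/7! = 1/105; Racah Σ t=0..0: t=0:+1/12 = 1/12; ⇒ 3j(2 1 3; -1 1 0)² = 1/35, sgn -1
B: Δ = 0!·4!·2!/7! = 1/105; Racah Σ t=0..0: t=0:+1/48 = 1/48; ⇒ 3j(2 1 3; 2 1 -3)² = 1/7, sgn +1
I_A²/I_B² = (1/35)/(1/7) = 1/5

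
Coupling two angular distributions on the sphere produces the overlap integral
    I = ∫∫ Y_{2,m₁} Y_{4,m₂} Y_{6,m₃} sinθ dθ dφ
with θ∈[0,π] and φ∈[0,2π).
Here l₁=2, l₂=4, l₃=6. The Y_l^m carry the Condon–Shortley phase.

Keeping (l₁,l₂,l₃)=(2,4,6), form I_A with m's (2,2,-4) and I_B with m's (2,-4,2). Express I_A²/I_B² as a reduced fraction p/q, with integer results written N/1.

210/1

l's match ⇒ only the (l;m) 3-j factors differ between A and B.
A: triangle coeff Δ(2,4,6) = 1/6435; Σ_t [0,0]: t=0:+1/34560 = 1/34560; (3j)²=14/429 [(2 4 6; 2 2 -4)], sign=+1
B: triangle coeff Δ(2,4,6) = 1/6435; Σ_t [0,0]: t=0:+1/967680 = 1/967680; (3j)²=1/6435 [(2 4 6; 2 -4 2)], sign=+1
I_A²/I_B² = (14/429)/(1/6435) = 210/1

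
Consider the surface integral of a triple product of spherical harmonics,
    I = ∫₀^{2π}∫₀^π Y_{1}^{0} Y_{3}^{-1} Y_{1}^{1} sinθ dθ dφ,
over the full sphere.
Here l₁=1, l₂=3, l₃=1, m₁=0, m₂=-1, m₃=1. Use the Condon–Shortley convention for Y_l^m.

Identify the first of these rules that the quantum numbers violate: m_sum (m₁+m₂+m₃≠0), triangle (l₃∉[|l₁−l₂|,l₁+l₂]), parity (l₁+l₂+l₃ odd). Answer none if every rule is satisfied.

azimuthal sum: 0 − 1 + 1 = 0  ✓
2 ≤ 1 ≤ 4 (triangle on l)  ✗
L = 1 + 3 + 1 = 5 (odd)

triangle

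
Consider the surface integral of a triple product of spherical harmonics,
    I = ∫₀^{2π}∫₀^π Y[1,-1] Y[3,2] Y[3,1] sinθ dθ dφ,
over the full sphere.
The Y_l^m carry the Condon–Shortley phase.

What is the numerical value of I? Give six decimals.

-1 + 2 + 1 = 2 ≠ 0: azimuthal integral kills it; I = 0

0.000000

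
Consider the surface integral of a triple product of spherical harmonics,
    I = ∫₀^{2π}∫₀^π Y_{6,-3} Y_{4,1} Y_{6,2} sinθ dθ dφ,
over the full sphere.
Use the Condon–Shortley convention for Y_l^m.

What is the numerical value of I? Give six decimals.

m-sum 0 ✓  L=16 even ✓  2≤6≤10 ✓
Π(2lᵢ+1) = 13×9×13 = 1521
triangle coeff Δ(6,4,6) = 1/15315300
Σ_t [0,4]: t=0:+1/829440 t=1:−1/25920 t=2:+1/9216 t=3:−1/25920 t=4:+1/829440 = 7/207360
(3j)²=28/2431 [(6 4 6; 0 0 0)], sign=+1
Σ_t [1,4]: t=1:−1/5806080 t=2:+1/120960 t=3:−1/34560 t=4:+1/103680 = -13/1161216
(3j)²=65/5236 [(6 4 6; -3 1 2)], sign=-1
⇒ 4πI² = 7605/34969
I = (-1)√(7605/34969/(4π)) = -0.13155370

-0.131554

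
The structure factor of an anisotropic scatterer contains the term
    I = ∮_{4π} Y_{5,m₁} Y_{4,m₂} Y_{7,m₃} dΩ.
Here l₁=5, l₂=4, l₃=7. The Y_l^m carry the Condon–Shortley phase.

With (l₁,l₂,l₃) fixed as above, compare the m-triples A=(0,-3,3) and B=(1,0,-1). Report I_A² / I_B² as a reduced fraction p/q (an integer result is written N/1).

Same 5,4,7: normalisation and zero-m 3j drop out of the ratio.
A: Δ: 2! 8! 6! / 17! → 1/6126120; sum: t=0:+1/172800 t=1:−1/414720 = 7/2073600; 3j²(5 4 7; 0 -3 3) = Δ·Π!·Σ² = 343/29172  (sign +1)
B: Δ: 2! 8! 6! / 17! → 1/6126120; sum: t=0:+1/55296 t=1:−1/25920 t=2:+1/138240 = -11/829440; 3j²(5 4 7; 1 0 -1) = Δ·Π!·Σ² = 11/1326  (sign -1)
I_A²/I_B² = (343/29172)/(11/1326) = 343/242

343/242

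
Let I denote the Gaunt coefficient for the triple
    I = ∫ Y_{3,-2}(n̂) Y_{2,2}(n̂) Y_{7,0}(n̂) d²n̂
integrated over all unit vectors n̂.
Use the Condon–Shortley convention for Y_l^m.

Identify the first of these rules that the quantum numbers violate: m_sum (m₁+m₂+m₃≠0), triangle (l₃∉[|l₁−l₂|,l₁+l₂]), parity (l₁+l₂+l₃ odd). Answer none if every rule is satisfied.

triangle

azimuthal sum: -2 + 2 + 0 = 0  ✓
1 ≤ 7 ≤ 5 (triangle on l)  ✗
L = 3 + 2 + 7 = 12 (even)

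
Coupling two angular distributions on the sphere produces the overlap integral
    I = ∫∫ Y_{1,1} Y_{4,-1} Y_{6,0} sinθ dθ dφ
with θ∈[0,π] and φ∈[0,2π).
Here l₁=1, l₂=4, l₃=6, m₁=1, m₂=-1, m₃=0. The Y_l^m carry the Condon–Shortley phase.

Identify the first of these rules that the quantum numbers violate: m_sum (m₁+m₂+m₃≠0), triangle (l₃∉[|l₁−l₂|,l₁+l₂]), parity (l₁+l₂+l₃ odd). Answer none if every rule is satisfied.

Σmᵢ = 0  ✓
l₃∈[|l₁−l₂|,l₁+l₂]=[3,5], have l₃=6  ✗
Σlᵢ = 11 ⇒ odd

triangle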